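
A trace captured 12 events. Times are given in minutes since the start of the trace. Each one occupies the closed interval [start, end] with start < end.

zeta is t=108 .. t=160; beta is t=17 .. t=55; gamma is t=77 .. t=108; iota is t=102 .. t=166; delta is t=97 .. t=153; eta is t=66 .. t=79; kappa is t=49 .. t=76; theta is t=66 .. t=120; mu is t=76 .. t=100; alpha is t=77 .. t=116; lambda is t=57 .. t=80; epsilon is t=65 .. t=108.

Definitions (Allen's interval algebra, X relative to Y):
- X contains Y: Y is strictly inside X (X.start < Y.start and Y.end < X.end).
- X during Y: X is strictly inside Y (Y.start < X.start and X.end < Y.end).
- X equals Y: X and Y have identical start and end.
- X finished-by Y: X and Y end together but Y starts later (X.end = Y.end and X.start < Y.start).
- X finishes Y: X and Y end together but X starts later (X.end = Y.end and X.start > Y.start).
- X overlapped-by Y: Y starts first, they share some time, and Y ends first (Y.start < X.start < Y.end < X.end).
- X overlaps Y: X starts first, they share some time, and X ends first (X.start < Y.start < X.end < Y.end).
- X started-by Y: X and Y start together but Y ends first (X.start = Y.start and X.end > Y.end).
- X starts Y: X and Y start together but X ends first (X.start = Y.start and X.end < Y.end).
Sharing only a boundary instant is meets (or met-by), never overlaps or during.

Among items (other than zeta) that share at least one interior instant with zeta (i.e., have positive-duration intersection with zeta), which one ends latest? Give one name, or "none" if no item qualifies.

Target zeta = [t=108, t=160].
alpha [t=77, t=116] → overlaps → candidate.
beta [t=17, t=55] → before → excluded.
delta [t=97, t=153] → overlaps → candidate.
epsilon [t=65, t=108] → meets → excluded.
eta [t=66, t=79] → before → excluded.
gamma [t=77, t=108] → meets → excluded.
iota [t=102, t=166] → contains → candidate.
kappa [t=49, t=76] → before → excluded.
lambda [t=57, t=80] → before → excluded.
mu [t=76, t=100] → before → excluded.
theta [t=66, t=120] → overlaps → candidate.
Among candidates, latest end is t=166 → iota.

iota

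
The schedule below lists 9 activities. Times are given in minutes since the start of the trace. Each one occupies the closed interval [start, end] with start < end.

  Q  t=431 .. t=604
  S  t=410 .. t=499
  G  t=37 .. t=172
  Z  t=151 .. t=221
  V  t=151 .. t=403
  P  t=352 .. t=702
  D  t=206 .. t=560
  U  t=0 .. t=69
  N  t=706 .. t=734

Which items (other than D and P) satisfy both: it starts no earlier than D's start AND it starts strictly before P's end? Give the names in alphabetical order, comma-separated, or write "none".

Conditions: its start is no earlier than D's start (X.start >= t=206) AND its start is strictly before P's end (X.start < t=702).
G: start t=37 >= t=206? ✗; start t=37 < t=702? ✓ → no.
N: start t=706 >= t=206? ✓; start t=706 < t=702? ✗ → no.
Q: start t=431 >= t=206? ✓; start t=431 < t=702? ✓ → yes.
S: start t=410 >= t=206? ✓; start t=410 < t=702? ✓ → yes.
U: start t=0 >= t=206? ✗; start t=0 < t=702? ✓ → no.
V: start t=151 >= t=206? ✗; start t=151 < t=702? ✓ → no.
Z: start t=151 >= t=206? ✗; start t=151 < t=702? ✓ → no.
Result: Q, S.

Q, S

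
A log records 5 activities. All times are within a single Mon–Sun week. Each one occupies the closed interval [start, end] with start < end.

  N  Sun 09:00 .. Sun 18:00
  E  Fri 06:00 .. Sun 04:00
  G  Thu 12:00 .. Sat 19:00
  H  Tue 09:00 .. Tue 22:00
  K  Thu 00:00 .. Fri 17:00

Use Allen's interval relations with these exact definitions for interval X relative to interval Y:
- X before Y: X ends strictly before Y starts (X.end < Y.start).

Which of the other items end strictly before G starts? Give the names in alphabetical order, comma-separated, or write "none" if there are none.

Target G = [Thu 12:00, Sat 19:00].
E [Fri 06:00, Sun 04:00] → overlapped-by → no.
H [Tue 09:00, Tue 22:00] → before → yes.
K [Thu 00:00, Fri 17:00] → overlaps → no.
N [Sun 09:00, Sun 18:00] → after → no.
Result: H.

H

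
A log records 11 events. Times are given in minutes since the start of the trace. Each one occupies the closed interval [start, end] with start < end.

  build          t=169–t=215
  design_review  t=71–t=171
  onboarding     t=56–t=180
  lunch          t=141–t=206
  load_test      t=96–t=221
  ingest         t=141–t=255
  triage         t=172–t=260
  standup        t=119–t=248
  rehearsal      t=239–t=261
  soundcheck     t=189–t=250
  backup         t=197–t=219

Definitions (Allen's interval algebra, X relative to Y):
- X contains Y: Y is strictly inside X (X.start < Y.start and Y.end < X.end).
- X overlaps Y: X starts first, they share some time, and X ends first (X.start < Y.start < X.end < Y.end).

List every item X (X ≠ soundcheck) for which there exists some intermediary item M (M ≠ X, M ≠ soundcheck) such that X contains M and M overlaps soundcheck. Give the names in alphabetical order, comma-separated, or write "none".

ingest, load_test, standup

Target soundcheck = [t=189, t=250].
Intermediaries M with M overlaps soundcheck: build, load_test, lunch, standup.
Via build — items with X contains build: ingest, load_test, standup.
Via load_test — items with X contains load_test: none.
Via lunch — items with X contains lunch: load_test, standup.
Via standup — items with X contains standup: none.
Union: ingest, load_test, standup.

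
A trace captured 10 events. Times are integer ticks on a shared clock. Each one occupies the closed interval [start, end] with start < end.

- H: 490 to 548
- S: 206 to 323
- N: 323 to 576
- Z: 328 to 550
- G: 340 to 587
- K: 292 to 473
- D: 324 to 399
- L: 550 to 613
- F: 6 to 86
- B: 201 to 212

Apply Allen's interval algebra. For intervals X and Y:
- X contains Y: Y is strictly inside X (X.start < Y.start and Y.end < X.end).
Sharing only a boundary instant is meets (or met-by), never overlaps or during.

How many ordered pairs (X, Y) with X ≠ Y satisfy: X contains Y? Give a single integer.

6

Checking all 90 ordered pairs for relation 'contains'; matching pairs in alphabetical order:
(G, H): G contains H ✓
(K, D): K contains D ✓
(N, D): N contains D ✓
(N, H): N contains H ✓
(N, Z): N contains Z ✓
(Z, H): Z contains H ✓
Count: 6.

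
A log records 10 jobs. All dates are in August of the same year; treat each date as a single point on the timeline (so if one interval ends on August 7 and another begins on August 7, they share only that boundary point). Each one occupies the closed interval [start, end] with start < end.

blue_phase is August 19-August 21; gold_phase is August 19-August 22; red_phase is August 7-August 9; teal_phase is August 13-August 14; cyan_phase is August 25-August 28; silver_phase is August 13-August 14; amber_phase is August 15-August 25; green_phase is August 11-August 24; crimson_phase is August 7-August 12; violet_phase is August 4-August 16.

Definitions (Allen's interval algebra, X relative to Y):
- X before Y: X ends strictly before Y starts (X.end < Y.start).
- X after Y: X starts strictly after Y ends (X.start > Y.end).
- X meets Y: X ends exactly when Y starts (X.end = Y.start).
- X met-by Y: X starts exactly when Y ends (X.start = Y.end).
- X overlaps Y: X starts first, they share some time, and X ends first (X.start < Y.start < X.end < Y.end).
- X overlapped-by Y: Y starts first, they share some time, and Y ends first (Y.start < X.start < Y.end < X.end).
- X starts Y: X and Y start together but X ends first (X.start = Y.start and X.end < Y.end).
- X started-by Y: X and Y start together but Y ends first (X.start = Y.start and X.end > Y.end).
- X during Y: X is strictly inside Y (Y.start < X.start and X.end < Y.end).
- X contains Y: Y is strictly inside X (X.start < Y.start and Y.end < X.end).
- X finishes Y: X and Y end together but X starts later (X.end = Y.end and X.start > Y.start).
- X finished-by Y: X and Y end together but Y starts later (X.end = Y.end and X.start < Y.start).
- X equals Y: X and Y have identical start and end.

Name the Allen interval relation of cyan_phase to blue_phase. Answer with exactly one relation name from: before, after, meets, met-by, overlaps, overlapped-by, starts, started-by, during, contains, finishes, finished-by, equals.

after

cyan_phase = [August 25, August 28]; blue_phase = [August 19, August 21].
Compare endpoints: cyan_phase.start > blue_phase.start, cyan_phase.start > blue_phase.end, cyan_phase.end > blue_phase.start, cyan_phase.end > blue_phase.end.
That pattern is 'after'.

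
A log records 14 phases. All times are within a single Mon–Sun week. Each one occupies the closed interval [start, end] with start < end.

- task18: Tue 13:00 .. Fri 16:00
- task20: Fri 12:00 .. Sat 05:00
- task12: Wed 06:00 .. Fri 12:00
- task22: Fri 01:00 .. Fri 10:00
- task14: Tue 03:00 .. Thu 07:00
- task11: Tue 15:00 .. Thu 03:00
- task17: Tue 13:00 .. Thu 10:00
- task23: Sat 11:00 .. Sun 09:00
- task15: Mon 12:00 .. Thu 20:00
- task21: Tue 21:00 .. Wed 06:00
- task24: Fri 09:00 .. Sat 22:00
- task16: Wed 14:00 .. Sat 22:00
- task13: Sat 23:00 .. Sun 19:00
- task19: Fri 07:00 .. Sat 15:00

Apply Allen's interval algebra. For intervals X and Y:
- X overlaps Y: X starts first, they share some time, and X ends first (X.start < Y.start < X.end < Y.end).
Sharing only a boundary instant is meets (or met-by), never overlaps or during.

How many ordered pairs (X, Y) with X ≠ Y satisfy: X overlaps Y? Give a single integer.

25

Checking all 182 ordered pairs for relation 'overlaps'; matching pairs in alphabetical order:
(task11, task12): task11 overlaps task12 ✓
(task11, task16): task11 overlaps task16 ✓
(task12, task16): task12 overlaps task16 ✓
(task12, task19): task12 overlaps task19 ✓
(task12, task24): task12 overlaps task24 ✓
(task14, task12): task14 overlaps task12 ✓
(task14, task16): task14 overlaps task16 ✓
(task14, task17): task14 overlaps task17 ✓
(task14, task18): task14 overlaps task18 ✓
(task15, task12): task15 overlaps task12 ✓
(task15, task16): task15 overlaps task16 ✓
(task15, task18): task15 overlaps task18 ✓
(task16, task23): task16 overlaps task23 ✓
(task17, task12): task17 overlaps task12 ✓
(task17, task16): task17 overlaps task16 ✓
(task18, task16): task18 overlaps task16 ✓
(task18, task19): task18 overlaps task19 ✓
(task18, task20): task18 overlaps task20 ✓
(task18, task24): task18 overlaps task24 ✓
(task19, task23): task19 overlaps task23 ✓
(task19, task24): task19 overlaps task24 ✓
(task22, task19): task22 overlaps task19 ✓
(task22, task24): task22 overlaps task24 ✓
(task23, task13): task23 overlaps task13 ✓
... plus 1 further pairs not listed.
Count: 25.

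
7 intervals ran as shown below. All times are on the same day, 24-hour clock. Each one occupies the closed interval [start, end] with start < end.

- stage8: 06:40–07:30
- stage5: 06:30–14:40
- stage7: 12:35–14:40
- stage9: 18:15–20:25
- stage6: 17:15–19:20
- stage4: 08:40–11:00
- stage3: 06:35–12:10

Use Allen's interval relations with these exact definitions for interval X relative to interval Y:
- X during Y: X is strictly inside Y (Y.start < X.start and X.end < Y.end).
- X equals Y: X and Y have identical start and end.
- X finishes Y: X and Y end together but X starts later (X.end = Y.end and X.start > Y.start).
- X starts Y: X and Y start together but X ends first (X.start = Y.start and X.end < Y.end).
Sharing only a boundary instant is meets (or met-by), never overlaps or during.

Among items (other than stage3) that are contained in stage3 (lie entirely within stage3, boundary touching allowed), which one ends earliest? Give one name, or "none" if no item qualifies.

Target stage3 = [06:35, 12:10].
stage4 [08:40, 11:00] → during → candidate.
stage5 [06:30, 14:40] → contains → excluded.
stage6 [17:15, 19:20] → after → excluded.
stage7 [12:35, 14:40] → after → excluded.
stage8 [06:40, 07:30] → during → candidate.
stage9 [18:15, 20:25] → after → excluded.
Among candidates, earliest end is 07:30 → stage8.

stage8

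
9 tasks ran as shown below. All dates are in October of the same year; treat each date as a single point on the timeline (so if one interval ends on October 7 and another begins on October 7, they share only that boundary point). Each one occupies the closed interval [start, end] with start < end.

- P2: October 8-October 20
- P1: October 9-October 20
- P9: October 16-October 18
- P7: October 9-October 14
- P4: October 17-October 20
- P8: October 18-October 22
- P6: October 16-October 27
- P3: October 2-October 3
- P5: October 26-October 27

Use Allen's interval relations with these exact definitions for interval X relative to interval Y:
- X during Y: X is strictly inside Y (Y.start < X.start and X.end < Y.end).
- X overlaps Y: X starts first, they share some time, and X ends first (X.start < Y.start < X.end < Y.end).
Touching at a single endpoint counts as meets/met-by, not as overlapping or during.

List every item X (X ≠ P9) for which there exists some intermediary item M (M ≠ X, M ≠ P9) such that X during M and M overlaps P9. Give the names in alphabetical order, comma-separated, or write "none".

none

Target P9 = [October 16, October 18].
Intermediaries M with M overlaps P9: none.
Union: none.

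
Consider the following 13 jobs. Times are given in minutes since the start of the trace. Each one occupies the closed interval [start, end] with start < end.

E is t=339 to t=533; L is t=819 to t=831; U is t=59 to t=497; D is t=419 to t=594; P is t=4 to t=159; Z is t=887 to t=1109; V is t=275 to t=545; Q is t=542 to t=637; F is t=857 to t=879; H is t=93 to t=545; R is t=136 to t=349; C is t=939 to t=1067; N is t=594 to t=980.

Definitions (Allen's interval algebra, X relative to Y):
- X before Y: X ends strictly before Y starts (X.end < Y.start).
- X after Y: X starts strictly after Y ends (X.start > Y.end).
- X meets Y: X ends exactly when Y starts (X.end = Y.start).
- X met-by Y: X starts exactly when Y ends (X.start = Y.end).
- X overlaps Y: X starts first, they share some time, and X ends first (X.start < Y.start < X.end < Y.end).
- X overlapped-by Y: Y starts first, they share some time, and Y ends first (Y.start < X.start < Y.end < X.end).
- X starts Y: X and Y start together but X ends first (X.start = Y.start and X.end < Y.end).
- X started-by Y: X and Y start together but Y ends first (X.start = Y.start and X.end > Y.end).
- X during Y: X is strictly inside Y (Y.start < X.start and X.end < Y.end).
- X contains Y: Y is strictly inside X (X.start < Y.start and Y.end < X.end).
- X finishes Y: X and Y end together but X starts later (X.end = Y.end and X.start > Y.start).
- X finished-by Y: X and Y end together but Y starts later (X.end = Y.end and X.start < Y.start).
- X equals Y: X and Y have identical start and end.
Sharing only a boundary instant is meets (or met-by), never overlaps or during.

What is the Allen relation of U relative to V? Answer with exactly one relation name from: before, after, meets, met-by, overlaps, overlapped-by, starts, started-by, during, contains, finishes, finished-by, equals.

overlaps

U = [t=59, t=497]; V = [t=275, t=545].
Compare endpoints: U.start < V.start, U.start < V.end, U.end > V.start, U.end < V.end.
That pattern is 'overlaps'.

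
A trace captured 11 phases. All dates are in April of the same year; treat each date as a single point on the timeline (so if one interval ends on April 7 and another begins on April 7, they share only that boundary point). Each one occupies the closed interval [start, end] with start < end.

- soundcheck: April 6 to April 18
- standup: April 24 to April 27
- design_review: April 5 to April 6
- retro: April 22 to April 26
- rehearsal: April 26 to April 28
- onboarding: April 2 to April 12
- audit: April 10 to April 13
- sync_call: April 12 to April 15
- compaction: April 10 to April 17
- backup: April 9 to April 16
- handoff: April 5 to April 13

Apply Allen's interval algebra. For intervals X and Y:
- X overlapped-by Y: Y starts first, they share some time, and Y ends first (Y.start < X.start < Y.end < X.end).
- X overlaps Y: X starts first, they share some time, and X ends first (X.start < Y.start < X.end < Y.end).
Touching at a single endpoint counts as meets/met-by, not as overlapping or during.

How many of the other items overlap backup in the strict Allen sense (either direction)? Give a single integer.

Target backup = [April 9, April 16].
audit [April 10, April 13] → during → no.
compaction [April 10, April 17] → overlapped-by → counts.
design_review [April 5, April 6] → before → no.
handoff [April 5, April 13] → overlaps → counts.
onboarding [April 2, April 12] → overlaps → counts.
rehearsal [April 26, April 28] → after → no.
retro [April 22, April 26] → after → no.
soundcheck [April 6, April 18] → contains → no.
standup [April 24, April 27] → after → no.
sync_call [April 12, April 15] → during → no.
Total: 3.

3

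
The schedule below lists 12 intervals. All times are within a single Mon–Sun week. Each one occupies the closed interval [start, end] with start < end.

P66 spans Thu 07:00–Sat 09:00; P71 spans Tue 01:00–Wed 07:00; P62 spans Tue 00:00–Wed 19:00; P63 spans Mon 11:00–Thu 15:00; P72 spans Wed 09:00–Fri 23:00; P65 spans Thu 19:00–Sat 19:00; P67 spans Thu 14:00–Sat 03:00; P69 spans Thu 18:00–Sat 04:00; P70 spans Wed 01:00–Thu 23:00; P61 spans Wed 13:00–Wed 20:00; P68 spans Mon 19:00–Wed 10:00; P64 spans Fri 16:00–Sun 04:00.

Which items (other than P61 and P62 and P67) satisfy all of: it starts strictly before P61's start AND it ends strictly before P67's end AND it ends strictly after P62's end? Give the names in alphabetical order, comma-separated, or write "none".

P63, P70, P72

Conditions: its start is strictly before P61's start (X.start < Wed 13:00) AND its end is strictly before P67's end (X.end < Sat 03:00) AND its end is strictly after P62's end (X.end > Wed 19:00).
P63: start Mon 11:00 < Wed 13:00? ✓; end Thu 15:00 < Sat 03:00? ✓; end Thu 15:00 > Wed 19:00? ✓ → yes.
P64: start Fri 16:00 < Wed 13:00? ✗; end Sun 04:00 < Sat 03:00? ✗; end Sun 04:00 > Wed 19:00? ✓ → no.
P65: start Thu 19:00 < Wed 13:00? ✗; end Sat 19:00 < Sat 03:00? ✗; end Sat 19:00 > Wed 19:00? ✓ → no.
P66: start Thu 07:00 < Wed 13:00? ✗; end Sat 09:00 < Sat 03:00? ✗; end Sat 09:00 > Wed 19:00? ✓ → no.
P68: start Mon 19:00 < Wed 13:00? ✓; end Wed 10:00 < Sat 03:00? ✓; end Wed 10:00 > Wed 19:00? ✗ → no.
P69: start Thu 18:00 < Wed 13:00? ✗; end Sat 04:00 < Sat 03:00? ✗; end Sat 04:00 > Wed 19:00? ✓ → no.
P70: start Wed 01:00 < Wed 13:00? ✓; end Thu 23:00 < Sat 03:00? ✓; end Thu 23:00 > Wed 19:00? ✓ → yes.
P71: start Tue 01:00 < Wed 13:00? ✓; end Wed 07:00 < Sat 03:00? ✓; end Wed 07:00 > Wed 19:00? ✗ → no.
P72: start Wed 09:00 < Wed 13:00? ✓; end Fri 23:00 < Sat 03:00? ✓; end Fri 23:00 > Wed 19:00? ✓ → yes.
Result: P63, P70, P72.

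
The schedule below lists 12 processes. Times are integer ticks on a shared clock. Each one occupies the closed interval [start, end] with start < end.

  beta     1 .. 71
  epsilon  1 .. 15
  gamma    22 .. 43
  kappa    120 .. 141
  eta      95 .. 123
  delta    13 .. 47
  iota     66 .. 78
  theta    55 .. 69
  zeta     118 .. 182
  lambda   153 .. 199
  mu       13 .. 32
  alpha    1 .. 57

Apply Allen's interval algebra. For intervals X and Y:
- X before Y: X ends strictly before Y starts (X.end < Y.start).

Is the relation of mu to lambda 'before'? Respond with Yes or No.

Yes

mu = [13, 32], lambda = [153, 199].
Actual relation of mu to lambda: before.
Asked whether 'before' holds → Yes.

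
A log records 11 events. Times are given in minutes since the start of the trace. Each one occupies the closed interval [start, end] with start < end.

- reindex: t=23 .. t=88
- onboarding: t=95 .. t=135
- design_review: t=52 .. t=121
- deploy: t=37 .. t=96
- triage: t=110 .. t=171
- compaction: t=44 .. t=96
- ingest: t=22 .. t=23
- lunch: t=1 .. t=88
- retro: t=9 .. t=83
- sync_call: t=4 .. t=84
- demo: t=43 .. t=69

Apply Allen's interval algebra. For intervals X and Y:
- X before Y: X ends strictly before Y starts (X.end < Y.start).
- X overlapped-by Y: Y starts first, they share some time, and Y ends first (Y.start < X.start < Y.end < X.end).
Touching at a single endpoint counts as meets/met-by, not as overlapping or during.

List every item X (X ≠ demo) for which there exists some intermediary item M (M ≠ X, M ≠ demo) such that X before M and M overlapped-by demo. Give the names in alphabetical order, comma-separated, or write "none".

ingest

Target demo = [t=43, t=69].
Intermediaries M with M overlapped-by demo: compaction, design_review.
Via compaction — items with X before compaction: ingest.
Via design_review — items with X before design_review: ingest.
Union: ingest.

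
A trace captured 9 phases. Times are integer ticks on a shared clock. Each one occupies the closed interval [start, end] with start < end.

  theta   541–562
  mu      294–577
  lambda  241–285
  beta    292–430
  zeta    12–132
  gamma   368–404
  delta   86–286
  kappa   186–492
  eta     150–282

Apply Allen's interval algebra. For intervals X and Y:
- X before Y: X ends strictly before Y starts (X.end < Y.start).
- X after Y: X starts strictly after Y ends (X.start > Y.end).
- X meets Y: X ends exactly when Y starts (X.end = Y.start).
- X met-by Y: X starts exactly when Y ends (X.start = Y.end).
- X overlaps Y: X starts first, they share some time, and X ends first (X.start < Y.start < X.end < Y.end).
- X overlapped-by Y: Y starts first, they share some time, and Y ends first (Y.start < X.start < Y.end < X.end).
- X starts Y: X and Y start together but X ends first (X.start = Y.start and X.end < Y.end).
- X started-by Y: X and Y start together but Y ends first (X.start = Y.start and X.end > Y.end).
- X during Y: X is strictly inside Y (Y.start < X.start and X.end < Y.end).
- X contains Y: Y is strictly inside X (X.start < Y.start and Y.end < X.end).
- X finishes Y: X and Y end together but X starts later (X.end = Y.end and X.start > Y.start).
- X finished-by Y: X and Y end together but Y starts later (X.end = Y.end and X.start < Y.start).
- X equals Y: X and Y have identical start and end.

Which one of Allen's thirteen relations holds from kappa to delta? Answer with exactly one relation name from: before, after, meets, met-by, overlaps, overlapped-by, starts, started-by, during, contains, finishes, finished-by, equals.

overlapped-by

kappa = [186, 492]; delta = [86, 286].
Compare endpoints: kappa.start > delta.start, kappa.start < delta.end, kappa.end > delta.start, kappa.end > delta.end.
That pattern is 'overlapped-by'.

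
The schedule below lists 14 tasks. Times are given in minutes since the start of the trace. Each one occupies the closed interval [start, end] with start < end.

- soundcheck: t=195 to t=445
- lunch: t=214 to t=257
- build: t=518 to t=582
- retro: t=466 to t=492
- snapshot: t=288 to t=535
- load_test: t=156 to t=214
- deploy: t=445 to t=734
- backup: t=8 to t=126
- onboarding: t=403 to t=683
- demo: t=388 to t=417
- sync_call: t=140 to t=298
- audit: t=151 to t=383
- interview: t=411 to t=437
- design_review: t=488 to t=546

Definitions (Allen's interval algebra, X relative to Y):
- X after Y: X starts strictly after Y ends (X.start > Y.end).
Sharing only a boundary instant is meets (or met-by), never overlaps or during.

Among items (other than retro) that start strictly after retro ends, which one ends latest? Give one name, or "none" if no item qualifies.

build

Target retro = [t=466, t=492].
audit [t=151, t=383] → before → excluded.
backup [t=8, t=126] → before → excluded.
build [t=518, t=582] → after → candidate.
demo [t=388, t=417] → before → excluded.
deploy [t=445, t=734] → contains → excluded.
design_review [t=488, t=546] → overlapped-by → excluded.
interview [t=411, t=437] → before → excluded.
load_test [t=156, t=214] → before → excluded.
lunch [t=214, t=257] → before → excluded.
onboarding [t=403, t=683] → contains → excluded.
snapshot [t=288, t=535] → contains → excluded.
soundcheck [t=195, t=445] → before → excluded.
sync_call [t=140, t=298] → before → excluded.
Among candidates, latest end is t=582 → build.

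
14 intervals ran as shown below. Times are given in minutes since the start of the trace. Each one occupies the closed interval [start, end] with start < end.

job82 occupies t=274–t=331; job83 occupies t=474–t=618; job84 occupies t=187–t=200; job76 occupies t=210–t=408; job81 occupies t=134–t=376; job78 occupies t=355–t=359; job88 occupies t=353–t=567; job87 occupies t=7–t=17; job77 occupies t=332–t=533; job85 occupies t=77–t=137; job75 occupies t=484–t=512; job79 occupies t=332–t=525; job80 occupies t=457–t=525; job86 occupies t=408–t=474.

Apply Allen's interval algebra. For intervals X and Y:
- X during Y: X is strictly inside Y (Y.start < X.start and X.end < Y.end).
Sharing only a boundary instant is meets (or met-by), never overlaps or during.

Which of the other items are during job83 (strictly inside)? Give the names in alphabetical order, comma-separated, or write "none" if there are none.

job75

Target job83 = [t=474, t=618].
job75 [t=484, t=512] → during → yes.
job76 [t=210, t=408] → before → no.
job77 [t=332, t=533] → overlaps → no.
job78 [t=355, t=359] → before → no.
job79 [t=332, t=525] → overlaps → no.
job80 [t=457, t=525] → overlaps → no.
job81 [t=134, t=376] → before → no.
job82 [t=274, t=331] → before → no.
job84 [t=187, t=200] → before → no.
job85 [t=77, t=137] → before → no.
job86 [t=408, t=474] → meets → no.
job87 [t=7, t=17] → before → no.
job88 [t=353, t=567] → overlaps → no.
Result: job75.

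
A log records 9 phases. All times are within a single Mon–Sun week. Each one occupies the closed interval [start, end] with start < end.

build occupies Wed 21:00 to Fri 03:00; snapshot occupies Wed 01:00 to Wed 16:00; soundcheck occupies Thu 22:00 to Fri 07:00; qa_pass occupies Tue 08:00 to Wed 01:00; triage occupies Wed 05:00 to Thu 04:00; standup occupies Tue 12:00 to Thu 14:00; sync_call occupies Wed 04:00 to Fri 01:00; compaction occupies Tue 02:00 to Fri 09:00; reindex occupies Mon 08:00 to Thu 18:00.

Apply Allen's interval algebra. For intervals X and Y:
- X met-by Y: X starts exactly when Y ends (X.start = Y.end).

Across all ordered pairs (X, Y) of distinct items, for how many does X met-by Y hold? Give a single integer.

Checking all 72 ordered pairs for relation 'met-by'; matching pairs in alphabetical order:
(snapshot, qa_pass): snapshot met-by qa_pass ✓
Count: 1.

1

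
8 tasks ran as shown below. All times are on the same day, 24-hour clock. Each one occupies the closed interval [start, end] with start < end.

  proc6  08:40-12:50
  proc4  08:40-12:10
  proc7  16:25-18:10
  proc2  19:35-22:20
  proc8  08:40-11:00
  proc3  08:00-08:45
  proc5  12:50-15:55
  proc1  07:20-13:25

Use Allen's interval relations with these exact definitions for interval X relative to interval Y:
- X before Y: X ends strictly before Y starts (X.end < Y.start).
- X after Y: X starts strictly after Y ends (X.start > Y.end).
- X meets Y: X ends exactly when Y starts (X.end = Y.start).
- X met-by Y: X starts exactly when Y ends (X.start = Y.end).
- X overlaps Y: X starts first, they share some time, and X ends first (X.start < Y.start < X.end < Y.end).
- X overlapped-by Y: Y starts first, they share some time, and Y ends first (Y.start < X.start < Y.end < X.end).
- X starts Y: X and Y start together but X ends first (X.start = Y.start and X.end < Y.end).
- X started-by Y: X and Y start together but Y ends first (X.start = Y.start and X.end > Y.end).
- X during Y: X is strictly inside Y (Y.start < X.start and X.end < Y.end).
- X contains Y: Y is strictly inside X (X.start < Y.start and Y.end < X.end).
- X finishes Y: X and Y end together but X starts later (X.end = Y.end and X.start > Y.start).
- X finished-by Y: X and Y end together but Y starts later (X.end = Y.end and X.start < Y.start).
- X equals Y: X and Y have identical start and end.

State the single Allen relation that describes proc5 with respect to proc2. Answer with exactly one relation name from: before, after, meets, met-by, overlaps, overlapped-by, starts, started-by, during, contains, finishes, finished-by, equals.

before

proc5 = [12:50, 15:55]; proc2 = [19:35, 22:20].
Compare endpoints: proc5.start < proc2.start, proc5.start < proc2.end, proc5.end < proc2.start, proc5.end < proc2.end.
That pattern is 'before'.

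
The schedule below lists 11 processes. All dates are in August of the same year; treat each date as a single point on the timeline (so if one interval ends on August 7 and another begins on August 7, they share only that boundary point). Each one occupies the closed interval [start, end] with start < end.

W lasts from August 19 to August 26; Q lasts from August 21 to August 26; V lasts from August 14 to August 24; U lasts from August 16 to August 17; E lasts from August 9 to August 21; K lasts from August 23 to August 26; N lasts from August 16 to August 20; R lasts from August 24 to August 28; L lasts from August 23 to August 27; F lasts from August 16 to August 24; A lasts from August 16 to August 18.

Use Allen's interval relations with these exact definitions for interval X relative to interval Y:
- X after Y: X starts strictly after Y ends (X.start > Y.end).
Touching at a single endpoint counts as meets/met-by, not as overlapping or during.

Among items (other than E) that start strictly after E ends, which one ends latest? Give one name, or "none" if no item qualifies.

Target E = [August 9, August 21].
A [August 16, August 18] → during → excluded.
F [August 16, August 24] → overlapped-by → excluded.
K [August 23, August 26] → after → candidate.
L [August 23, August 27] → after → candidate.
N [August 16, August 20] → during → excluded.
Q [August 21, August 26] → met-by → excluded.
R [August 24, August 28] → after → candidate.
U [August 16, August 17] → during → excluded.
V [August 14, August 24] → overlapped-by → excluded.
W [August 19, August 26] → overlapped-by → excluded.
Among candidates, latest end is August 28 → R.

R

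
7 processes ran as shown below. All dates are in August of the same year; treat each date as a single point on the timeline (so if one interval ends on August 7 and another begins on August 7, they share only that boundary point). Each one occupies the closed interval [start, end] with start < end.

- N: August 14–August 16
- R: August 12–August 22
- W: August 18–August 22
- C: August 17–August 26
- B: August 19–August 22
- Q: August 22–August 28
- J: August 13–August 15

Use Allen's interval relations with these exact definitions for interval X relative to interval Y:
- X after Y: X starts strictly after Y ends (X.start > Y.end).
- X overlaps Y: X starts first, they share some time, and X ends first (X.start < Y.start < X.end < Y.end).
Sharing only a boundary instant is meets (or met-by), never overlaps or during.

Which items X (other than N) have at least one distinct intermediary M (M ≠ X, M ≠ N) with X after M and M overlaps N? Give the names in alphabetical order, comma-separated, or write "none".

B, C, Q, W

Target N = [August 14, August 16].
Intermediaries M with M overlaps N: J.
Via J — items with X after J: B, C, Q, W.
Union: B, C, Q, W.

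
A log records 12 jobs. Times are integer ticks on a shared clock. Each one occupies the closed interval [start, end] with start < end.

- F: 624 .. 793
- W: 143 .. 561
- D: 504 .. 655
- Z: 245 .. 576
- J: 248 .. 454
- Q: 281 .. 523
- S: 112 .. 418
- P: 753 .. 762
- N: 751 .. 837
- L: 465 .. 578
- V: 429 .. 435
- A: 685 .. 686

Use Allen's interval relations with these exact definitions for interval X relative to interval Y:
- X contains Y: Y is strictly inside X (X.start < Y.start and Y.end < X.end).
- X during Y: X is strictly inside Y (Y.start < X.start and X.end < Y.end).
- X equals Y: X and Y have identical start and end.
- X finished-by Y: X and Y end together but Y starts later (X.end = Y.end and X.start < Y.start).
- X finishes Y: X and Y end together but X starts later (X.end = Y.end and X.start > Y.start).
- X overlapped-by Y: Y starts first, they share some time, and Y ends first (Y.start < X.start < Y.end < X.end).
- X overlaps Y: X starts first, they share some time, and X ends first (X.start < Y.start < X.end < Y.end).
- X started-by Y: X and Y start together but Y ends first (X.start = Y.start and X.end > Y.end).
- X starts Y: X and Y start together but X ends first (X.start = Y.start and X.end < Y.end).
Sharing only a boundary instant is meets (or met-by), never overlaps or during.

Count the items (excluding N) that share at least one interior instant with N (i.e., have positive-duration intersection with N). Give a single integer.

Target N = [751, 837].
A [685, 686] → before → no.
D [504, 655] → before → no.
F [624, 793] → overlaps → counts.
J [248, 454] → before → no.
L [465, 578] → before → no.
P [753, 762] → during → counts.
Q [281, 523] → before → no.
S [112, 418] → before → no.
V [429, 435] → before → no.
W [143, 561] → before → no.
Z [245, 576] → before → no.
Total: 2.

2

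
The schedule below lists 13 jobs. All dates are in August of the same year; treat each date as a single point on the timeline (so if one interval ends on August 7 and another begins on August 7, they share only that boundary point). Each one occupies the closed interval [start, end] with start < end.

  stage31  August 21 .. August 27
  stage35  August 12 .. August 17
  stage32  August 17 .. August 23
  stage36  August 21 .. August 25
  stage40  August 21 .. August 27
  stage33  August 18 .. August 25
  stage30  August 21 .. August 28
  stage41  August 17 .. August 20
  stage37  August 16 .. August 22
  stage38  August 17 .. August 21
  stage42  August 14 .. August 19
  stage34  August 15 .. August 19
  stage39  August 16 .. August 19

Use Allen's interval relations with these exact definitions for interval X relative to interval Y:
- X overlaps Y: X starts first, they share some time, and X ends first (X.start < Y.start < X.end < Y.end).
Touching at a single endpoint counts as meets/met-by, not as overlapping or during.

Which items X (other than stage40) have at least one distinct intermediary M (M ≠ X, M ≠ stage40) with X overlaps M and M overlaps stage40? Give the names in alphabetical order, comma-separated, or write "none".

Target stage40 = [August 21, August 27].
Intermediaries M with M overlaps stage40: stage32, stage33, stage37.
Via stage32 — items with X overlaps stage32: stage34, stage37, stage39, stage42.
Via stage33 — items with X overlaps stage33: stage32, stage34, stage37, stage38, stage39, stage41, stage42.
Via stage37 — items with X overlaps stage37: stage34, stage35, stage42.
Union: stage32, stage34, stage35, stage37, stage38, stage39, stage41, stage42.

stage32, stage34, stage35, stage37, stage38, stage39, stage41, stage42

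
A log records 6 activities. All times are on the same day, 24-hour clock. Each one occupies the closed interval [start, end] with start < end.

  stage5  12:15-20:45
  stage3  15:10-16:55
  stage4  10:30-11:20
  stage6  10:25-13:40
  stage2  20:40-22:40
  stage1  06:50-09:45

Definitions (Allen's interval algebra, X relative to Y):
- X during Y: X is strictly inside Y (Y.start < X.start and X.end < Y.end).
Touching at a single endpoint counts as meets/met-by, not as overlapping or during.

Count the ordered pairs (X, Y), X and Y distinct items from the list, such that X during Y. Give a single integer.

Checking all 30 ordered pairs for relation 'during'; matching pairs in alphabetical order:
(stage3, stage5): stage3 during stage5 ✓
(stage4, stage6): stage4 during stage6 ✓
Count: 2.

2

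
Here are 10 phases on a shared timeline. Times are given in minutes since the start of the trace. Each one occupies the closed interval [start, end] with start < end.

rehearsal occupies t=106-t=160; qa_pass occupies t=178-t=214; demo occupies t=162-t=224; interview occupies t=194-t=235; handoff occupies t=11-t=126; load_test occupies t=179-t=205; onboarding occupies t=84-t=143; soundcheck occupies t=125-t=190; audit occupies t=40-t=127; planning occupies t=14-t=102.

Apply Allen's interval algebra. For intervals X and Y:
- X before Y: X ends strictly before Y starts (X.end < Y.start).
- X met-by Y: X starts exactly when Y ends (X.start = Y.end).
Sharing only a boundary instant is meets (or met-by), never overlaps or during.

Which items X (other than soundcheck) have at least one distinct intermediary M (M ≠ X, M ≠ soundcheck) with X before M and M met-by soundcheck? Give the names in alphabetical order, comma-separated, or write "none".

none

Target soundcheck = [t=125, t=190].
Intermediaries M with M met-by soundcheck: none.
Union: none.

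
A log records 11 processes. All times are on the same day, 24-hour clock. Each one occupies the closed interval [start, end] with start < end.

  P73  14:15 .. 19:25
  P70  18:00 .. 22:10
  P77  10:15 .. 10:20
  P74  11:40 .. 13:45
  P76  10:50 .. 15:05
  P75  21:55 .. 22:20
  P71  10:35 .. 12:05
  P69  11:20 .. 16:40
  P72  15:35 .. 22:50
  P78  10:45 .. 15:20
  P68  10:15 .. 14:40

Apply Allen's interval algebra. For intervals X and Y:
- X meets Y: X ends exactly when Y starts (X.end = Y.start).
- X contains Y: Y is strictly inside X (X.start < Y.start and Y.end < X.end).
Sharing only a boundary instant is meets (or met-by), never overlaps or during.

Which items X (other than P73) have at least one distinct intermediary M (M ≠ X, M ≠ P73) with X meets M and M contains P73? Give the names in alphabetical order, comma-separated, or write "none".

none

Target P73 = [14:15, 19:25].
Intermediaries M with M contains P73: none.
Union: none.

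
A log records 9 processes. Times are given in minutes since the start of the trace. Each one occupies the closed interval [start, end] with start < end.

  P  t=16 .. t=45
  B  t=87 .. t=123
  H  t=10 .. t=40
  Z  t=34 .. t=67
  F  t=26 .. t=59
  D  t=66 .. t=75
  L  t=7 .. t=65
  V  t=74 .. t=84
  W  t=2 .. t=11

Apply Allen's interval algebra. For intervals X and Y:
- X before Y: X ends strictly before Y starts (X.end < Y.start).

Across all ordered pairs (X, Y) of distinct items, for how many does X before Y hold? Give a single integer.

22

Checking all 72 ordered pairs for relation 'before'; matching pairs in alphabetical order:
(D, B): D before B ✓
(F, B): F before B ✓
(F, D): F before D ✓
(F, V): F before V ✓
(H, B): H before B ✓
(H, D): H before D ✓
(H, V): H before V ✓
(L, B): L before B ✓
(L, D): L before D ✓
(L, V): L before V ✓
(P, B): P before B ✓
(P, D): P before D ✓
(P, V): P before V ✓
(V, B): V before B ✓
(W, B): W before B ✓
(W, D): W before D ✓
(W, F): W before F ✓
(W, P): W before P ✓
(W, V): W before V ✓
(W, Z): W before Z ✓
(Z, B): Z before B ✓
(Z, V): Z before V ✓
Count: 22.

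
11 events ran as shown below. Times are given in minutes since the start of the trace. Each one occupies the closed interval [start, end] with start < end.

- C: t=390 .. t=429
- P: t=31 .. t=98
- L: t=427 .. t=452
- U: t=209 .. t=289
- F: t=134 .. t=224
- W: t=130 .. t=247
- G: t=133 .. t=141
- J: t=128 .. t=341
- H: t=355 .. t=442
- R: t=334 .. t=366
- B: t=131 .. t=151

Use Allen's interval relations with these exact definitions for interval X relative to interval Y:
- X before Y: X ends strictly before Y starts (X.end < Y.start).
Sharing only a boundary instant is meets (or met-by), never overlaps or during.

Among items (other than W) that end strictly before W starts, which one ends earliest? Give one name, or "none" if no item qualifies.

P

Target W = [t=130, t=247].
B [t=131, t=151] → during → excluded.
C [t=390, t=429] → after → excluded.
F [t=134, t=224] → during → excluded.
G [t=133, t=141] → during → excluded.
H [t=355, t=442] → after → excluded.
J [t=128, t=341] → contains → excluded.
L [t=427, t=452] → after → excluded.
P [t=31, t=98] → before → candidate.
R [t=334, t=366] → after → excluded.
U [t=209, t=289] → overlapped-by → excluded.
Among candidates, earliest end is t=98 → P.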